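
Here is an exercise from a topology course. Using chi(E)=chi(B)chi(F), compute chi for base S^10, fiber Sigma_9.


chi(S^10) = 2 (n even), chi(Sigma_9) = 2 - 2*9 = -16.
chi(E) = 2 * (-16) = -32

-32


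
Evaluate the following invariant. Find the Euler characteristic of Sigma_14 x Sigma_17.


chi(Sigma_14) = 2 - 2*14 = -26
chi(Sigma_17) = 2 - 2*17 = -32
chi(product) = (-26) * (-32) = 832

832


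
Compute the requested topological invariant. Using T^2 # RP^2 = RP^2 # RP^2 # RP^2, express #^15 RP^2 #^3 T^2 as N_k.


Since a >= 1, the sum is non-orientable; each T^2 can be replaced by RP^2 # RP^2 (since T^2#RP^2 = 3RP^2).
Total crosscaps k = 15 + 2*3 = 21.
Check via chi: chi = 15*1 + 3*0 - (15+3-1)*2 = -19 = 2 - k = -19. Consistent.

21


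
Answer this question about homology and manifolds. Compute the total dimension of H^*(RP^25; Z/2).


H^k(RP^25; Z/2) = Z/2 for each 0 <= k <= 25.
Total dimension = 25 + 1 = 26

26


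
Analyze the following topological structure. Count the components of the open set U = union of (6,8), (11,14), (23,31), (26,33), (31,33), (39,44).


Sort and merge overlapping open intervals.
Merged: (6,8), (11,14), (23,33), (39,44).
Number of components = 4

4


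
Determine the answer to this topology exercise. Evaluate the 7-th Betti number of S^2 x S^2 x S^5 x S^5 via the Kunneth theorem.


Each S^d has Poincare polynomial 1 + t^d.
The product S^2 x S^2 x S^5 x S^5 has Poincare polynomial prod(1+t^d_i).
Expanding: b_0=1, b_2=2, b_4=1, b_5=2, b_7=4, b_9=2, b_10=1, b_12=2, b_14=1.
b_7 = 4

4


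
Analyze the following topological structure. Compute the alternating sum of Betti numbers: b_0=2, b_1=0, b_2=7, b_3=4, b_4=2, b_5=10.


chi = sum_k (-1)^k b_k.
= (2) + (0) + (7) + (-4) + (2) + (-10)
= -3

-3


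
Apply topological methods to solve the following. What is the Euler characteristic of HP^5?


HP^5 has one cell in each dimension 0, 4, ..., 4*5 (5+1 cells, all even-dim).
chi = 5 + 1 = 6

6


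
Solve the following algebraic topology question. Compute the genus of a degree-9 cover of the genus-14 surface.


For an n-sheeted cover: chi(E) = n * chi(B).
chi(Sigma_14) = 2 - 2*14 = -26.
chi(E) = 9 * (-26) = -234.
genus(E) = (2 - chi(E))/2 = (2 - (-234))/2 = 236/2 = 118

118


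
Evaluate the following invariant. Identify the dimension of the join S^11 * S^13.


Join of spheres: S^m * S^n = S^{m+n+1}.
dim = 11 + 13 + 1 = 25

25


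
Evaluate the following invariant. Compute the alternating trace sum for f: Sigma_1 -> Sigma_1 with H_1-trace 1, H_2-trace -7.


L(f) = tr(f_0*) - tr(f_1*) + tr(f_2*).
= 1 - (1) + (-7)
= -7

-7


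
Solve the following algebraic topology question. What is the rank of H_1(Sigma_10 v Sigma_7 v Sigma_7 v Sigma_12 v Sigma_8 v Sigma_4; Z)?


For a wedge X v Y: reduced H_k(X v Y) = H_k(X) + H_k(Y).
Each Sigma_g contributes b_1 = 2g.
b_1 = 20 + 14 + 14 + 24 + 16 + 8 = 96

96


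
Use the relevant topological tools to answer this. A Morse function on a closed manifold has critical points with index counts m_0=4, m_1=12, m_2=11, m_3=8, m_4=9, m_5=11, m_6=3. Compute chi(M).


Morse theory: chi(M) = sum_k (-1)^k m_k where m_k = #(index-k critical points).
= (4) + (-12) + (11) + (-8) + (9) + (-11) + (3) = -4

-4


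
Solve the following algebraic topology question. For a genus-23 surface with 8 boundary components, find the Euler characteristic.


For a compact orientable surface with genus g and b boundary components: chi = 2 - 2g - b.
chi = 2 - 2*23 - 8 = 2 - 46 - 8 = -52

-52


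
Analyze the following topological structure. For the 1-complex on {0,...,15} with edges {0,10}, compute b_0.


Run DFS/union-find over 16 vertices.
V = 16, E = 1.
Number of components = 15

15


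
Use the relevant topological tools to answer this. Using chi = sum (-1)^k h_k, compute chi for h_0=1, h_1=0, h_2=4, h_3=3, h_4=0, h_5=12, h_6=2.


Handles of index k contribute (-1)^k to chi (same as CW cells).
chi = (1) + (0) + (4) + (-3) + (0) + (-12) + (2) = -8

-8


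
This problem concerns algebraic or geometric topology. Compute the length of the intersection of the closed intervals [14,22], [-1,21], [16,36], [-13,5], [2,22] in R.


Intersection = [max(a_i), min(b_i)] = [16, 5].
Since 16 > 5, the intersection is empty.
Length = 0

0


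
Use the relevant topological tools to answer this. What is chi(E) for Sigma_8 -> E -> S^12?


chi(S^12) = 2 (n even), chi(Sigma_8) = 2 - 2*8 = -14.
chi(E) = 2 * (-14) = -28

-28


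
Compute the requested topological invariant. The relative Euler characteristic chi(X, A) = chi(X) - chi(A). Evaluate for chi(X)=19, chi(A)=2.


Relative Euler characteristic: chi(X, A) = chi(X) - chi(A).
= 19 - (2) = 17

17


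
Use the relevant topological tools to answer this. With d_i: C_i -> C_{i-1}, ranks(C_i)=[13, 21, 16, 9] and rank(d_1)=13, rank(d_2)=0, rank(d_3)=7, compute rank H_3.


rank H_k = rank(ker d_k) - rank(im d_{k+1}).
rank(ker d_3) = rank(C_3) - rank(d_3) = 9 - 7 = 2.
rank(im d_{3+1}) = 0.
rank H_3 = 2 - 0 = 2

2


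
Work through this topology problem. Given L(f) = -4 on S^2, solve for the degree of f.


L(f) = 1 + (-1)^2 deg(f) on S^2.
-4 = 1 + (-1)^2 * deg(f)
(-1)^2 * deg(f) = -5
deg(f) = -5

-5


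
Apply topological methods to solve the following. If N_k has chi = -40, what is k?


chi = 2 - k for closed non-orientable surfaces with k crosscaps.
-40 = 2 - k
k = 2 - (-40) = 42

42


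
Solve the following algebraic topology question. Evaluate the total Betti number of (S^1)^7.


b_k(T^7) = C(7,k), so the sum over k is sum_k C(7,k) = 2^7.
Total = 2^7 = 128

128


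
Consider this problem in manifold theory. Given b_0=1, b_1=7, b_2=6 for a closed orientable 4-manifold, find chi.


By Poincare duality b_k = b_{4-k}, so full Betti numbers: b_0=1, b_1=7, b_2=6, b_3=7, b_4=1.
chi = sum (-1)^k b_k = -6

-6


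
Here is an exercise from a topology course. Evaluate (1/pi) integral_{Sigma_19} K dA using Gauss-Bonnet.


Gauss-Bonnet: integral K dA = 2*pi*chi(M).
chi(Sigma_19) = 2 - 2*19 = -36.
(integral K dA)/pi = 2*chi = 2*(-36) = -72

-72


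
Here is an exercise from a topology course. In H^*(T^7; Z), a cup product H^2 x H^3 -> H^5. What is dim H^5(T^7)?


Cup product: H^p x H^q -> H^{p+q}; here p+q = 2+3 = 5.
rank H^k(T^n) = C(n,k).
C(7,5) = 21

21


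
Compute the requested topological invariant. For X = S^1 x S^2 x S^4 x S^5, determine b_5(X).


Each S^d has Poincare polynomial 1 + t^d.
The product S^1 x S^2 x S^4 x S^5 has Poincare polynomial prod(1+t^d_i).
Expanding: b_0=1, b_1=1, b_2=1, b_3=1, b_4=1, b_5=2, b_6=2, b_7=2, b_8=1, b_9=1, b_10=1, b_11=1, b_12=1.
b_5 = 2

2


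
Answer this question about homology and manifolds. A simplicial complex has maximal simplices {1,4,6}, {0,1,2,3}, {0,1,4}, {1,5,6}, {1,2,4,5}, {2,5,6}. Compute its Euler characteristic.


Enumerate all faces; f-vector: f_0=7, f_1=16, f_2=12, f_3=2.
chi = sum (-1)^k f_k = 1

1


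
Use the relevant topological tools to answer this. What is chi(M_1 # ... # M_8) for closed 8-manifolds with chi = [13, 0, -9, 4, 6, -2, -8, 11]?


For n-manifolds: chi(A#B) = chi(A) + chi(B) - chi(S^8).
chi(S^8) = 1 + (-1)^8 = 2.
chi(#) = (sum chi_i) - (8-1)*chi(S^8) = 15 - 7*2 = 1

1


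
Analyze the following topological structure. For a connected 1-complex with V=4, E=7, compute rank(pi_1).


For a connected graph: rank(pi_1) = b_1 = E - V + 1 = 1 - chi.
chi = V - E = 4 - 7 = -3.
rank = 1 - (-3) = 7 - 4 + 1 = 4

4


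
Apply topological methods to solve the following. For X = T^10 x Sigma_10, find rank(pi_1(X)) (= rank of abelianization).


pi_1(A x B) = pi_1(A) x pi_1(B); rank of abelianization = b_1.
b_1(T^10) = 10, b_1(Sigma_10) = 2*10 = 20.
b_1(product) = 10 + 20 = 30

30


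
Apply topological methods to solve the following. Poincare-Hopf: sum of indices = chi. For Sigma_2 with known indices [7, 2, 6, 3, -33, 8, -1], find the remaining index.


Poincare-Hopf: sum of indices = chi(M).
chi(Sigma_2) = 2 - 2*2 = -2.
Sum of known indices = -8.
x = chi - (sum known) = -2 - (-8) = 6

6


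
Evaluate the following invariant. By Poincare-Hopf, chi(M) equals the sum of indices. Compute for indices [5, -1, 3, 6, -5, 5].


Poincare-Hopf: chi(M) = sum of indices of zeros.
chi = (5) + (-1) + (3) + (6) + (-5) + (5) = 13

13


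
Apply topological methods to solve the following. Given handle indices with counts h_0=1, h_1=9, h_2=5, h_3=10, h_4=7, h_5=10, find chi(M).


Handles of index k contribute (-1)^k to chi (same as CW cells).
chi = (1) + (-9) + (5) + (-10) + (7) + (-10) = -16

-16


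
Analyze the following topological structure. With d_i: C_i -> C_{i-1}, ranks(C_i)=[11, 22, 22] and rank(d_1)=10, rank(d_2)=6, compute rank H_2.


rank H_k = rank(ker d_k) - rank(im d_{k+1}).
rank(ker d_2) = rank(C_2) - rank(d_2) = 22 - 6 = 16.
rank(im d_{2+1}) = 0.
rank H_2 = 16 - 0 = 16

16


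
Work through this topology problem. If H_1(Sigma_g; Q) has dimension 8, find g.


For a closed orientable surface: b_1 = 2g.
8 = 2g
g = 8 / 2 = 4

4


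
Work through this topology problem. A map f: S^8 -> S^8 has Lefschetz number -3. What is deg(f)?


L(f) = 1 + (-1)^8 deg(f) on S^8.
-3 = 1 + (-1)^8 * deg(f)
(-1)^8 * deg(f) = -4
deg(f) = -4

-4


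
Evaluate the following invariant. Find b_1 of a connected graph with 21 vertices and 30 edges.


For a connected graph: rank(pi_1) = b_1 = E - V + 1 = 1 - chi.
chi = V - E = 21 - 30 = -9.
rank = 1 - (-9) = 30 - 21 + 1 = 10

10


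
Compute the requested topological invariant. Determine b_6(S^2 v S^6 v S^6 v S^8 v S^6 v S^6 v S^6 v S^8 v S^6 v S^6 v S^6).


For a wedge of spheres, H_k (k>0) is free on one generator per sphere of dimension k.
Spheres of dimension 6: count = 8.
b_6 = 8

8


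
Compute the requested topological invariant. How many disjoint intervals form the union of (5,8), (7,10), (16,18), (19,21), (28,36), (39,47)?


Sort and merge overlapping open intervals.
Merged: (5,10), (16,18), (19,21), (28,36), (39,47).
Number of components = 5

5


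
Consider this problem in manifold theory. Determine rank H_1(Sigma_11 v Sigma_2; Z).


For a wedge: H_1(A v B) = H_1(A) + H_1(B).
b_1(Sigma_11) = 22, b_1(Sigma_2) = 4.
b_1 = 22 + 4 = 26

26


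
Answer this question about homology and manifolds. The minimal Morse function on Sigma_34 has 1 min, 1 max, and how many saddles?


A perfect Morse function has m_k = b_k.
For Sigma_34: b_0=1, b_1=2g=68, b_2=1.
Saddles m_1 = 2g = 68

68


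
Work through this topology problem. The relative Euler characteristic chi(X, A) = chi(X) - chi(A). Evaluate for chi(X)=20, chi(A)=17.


Relative Euler characteristic: chi(X, A) = chi(X) - chi(A).
= 20 - (17) = 3

3


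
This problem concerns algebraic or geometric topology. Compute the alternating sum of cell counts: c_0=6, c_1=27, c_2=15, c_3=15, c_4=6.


chi = sum_k (-1)^k c_k.
= (-1)^0*6 + (-1)^1*27 + (-1)^2*15 + (-1)^3*15 + (-1)^4*6
= (6) + (-27) + (15) + (-15) + (6)
= -15

-15


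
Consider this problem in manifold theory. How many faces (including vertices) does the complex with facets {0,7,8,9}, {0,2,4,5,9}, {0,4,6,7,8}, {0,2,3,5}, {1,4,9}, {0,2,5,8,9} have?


Each maximal simplex on m vertices has 2^m - 1 nonempty faces.
Take the union (dedupe shared faces).
Total distinct faces = 89

89


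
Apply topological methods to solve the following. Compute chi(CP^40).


CP^40 has one cell in each even dimension 0, 2, ..., 2*40 (40+1 cells total).
All cells are even-dimensional, so chi = number of cells.
chi = 40 + 1 = 41

41


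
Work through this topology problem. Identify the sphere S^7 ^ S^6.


S^m ^ S^n = S^{m+n}.
k = 7 + 6 = 13

13


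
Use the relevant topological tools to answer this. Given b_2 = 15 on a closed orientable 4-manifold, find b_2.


Poincare duality for closed orientable n-manifolds: b_k = b_{n-k}.
Here n = 4, so b_2 = b_2 = 15

15


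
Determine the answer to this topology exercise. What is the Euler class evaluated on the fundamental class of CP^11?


For any closed oriented manifold, <e(TM),[M]> = chi(M).
chi(CP^11) = 11+1 = 12

12


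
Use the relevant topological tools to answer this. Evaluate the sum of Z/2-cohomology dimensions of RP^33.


H^k(RP^33; Z/2) = Z/2 for each 0 <= k <= 33.
Total dimension = 33 + 1 = 34

34


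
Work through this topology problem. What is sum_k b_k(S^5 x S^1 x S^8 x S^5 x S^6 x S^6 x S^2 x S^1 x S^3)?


Total Betti number is multiplicative under products.
Each S^d (d>=1) has total Betti number 2.
There are 9 sphere factors.
Total = 2^9 = 512

512


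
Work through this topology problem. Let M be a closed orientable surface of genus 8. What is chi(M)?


For a closed orientable surface of genus g: chi = 2 - 2g.
Here g = 8.
chi = 2 - 2*8 = 2 - 16 = -14

-14


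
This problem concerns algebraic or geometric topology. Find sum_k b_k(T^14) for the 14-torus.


b_k(T^14) = C(14,k), so the sum over k is sum_k C(14,k) = 2^14.
Total = 2^14 = 16384

16384


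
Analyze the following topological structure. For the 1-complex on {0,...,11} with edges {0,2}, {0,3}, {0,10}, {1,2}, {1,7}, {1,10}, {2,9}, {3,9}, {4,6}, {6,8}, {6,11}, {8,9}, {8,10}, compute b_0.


Run DFS/union-find over 12 vertices.
V = 12, E = 13.
Number of components = 2

2


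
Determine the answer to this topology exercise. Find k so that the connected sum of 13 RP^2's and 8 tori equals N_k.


Since a >= 1, the sum is non-orientable; each T^2 can be replaced by RP^2 # RP^2 (since T^2#RP^2 = 3RP^2).
Total crosscaps k = 13 + 2*8 = 29.
Check via chi: chi = 13*1 + 8*0 - (13+8-1)*2 = -27 = 2 - k = -27. Consistent.

29


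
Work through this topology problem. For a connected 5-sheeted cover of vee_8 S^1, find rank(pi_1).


Nielsen-Schreier: an index-n subgroup of F_r is free of rank 1 + n(r-1).
Equivalently: chi(cover) = n*chi(base); chi(vee_r S^1) = 1 - 8 = -7.
chi(E) = 5*(-7) = -35; rank = 1 - chi(E) = 1 - (-35) = 36.
rank = 1 + 5*(8-1) = 1 + 35 = 36

36


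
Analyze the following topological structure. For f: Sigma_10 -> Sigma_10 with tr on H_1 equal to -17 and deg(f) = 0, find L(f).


L(f) = tr(f_0*) - tr(f_1*) + tr(f_2*).
= 1 - (-17) + (0)
= 18

18


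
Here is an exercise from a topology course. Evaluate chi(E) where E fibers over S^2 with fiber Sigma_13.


chi(S^2) = 2 (n even), chi(Sigma_13) = 2 - 2*13 = -24.
chi(E) = 2 * (-24) = -48

-48


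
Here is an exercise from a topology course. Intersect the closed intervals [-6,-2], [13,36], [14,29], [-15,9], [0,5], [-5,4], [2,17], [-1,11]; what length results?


Intersection = [max(a_i), min(b_i)] = [14, -2].
Since 14 > -2, the intersection is empty.
Length = 0

0


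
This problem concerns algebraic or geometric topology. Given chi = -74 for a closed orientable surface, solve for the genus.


chi = 2 - 2g for closed orientable surfaces.
-74 = 2 - 2g
2g = 2 - (-74) = 76
g = 38

38


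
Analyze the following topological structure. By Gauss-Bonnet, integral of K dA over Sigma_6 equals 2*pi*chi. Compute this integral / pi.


Gauss-Bonnet: integral K dA = 2*pi*chi(M).
chi(Sigma_6) = 2 - 2*6 = -10.
(integral K dA)/pi = 2*chi = 2*(-10) = -20

-20


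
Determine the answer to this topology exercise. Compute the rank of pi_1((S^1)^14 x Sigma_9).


pi_1(A x B) = pi_1(A) x pi_1(B); rank of abelianization = b_1.
b_1(T^14) = 14, b_1(Sigma_9) = 2*9 = 18.
b_1(product) = 14 + 18 = 32

32


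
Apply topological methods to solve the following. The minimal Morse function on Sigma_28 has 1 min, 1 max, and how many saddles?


A perfect Morse function has m_k = b_k.
For Sigma_28: b_0=1, b_1=2g=56, b_2=1.
Saddles m_1 = 2g = 56

56


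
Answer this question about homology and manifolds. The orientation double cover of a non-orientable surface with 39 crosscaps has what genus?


chi(N_39) = 2 - 39 = -37.
Double cover: chi(Sigma_g) = 2 * chi(N_39) = 2*(-37) = -74.
2 - 2g = -74, so g = (2 - (-74))/2 = 76/2 = 38

38


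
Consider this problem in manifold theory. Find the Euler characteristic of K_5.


K_5: V = 5, E = C(5,2) = 10.
chi = V - E = 5 - 10 = -5

-5


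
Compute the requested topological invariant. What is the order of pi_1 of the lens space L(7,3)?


pi_1(L(p,q)) = Z/pZ for any q coprime to p.
|pi_1(L(7,3))| = 7

7


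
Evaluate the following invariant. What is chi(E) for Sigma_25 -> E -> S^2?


chi(S^2) = 2 (n even), chi(Sigma_25) = 2 - 2*25 = -48.
chi(E) = 2 * (-48) = -96

-96


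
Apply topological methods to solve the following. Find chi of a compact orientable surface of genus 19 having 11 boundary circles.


For a compact orientable surface with genus g and b boundary components: chi = 2 - 2g - b.
chi = 2 - 2*19 - 11 = 2 - 38 - 11 = -47

-47


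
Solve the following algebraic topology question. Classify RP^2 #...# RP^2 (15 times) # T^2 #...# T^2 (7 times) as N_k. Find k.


Since a >= 1, the sum is non-orientable; each T^2 can be replaced by RP^2 # RP^2 (since T^2#RP^2 = 3RP^2).
Total crosscaps k = 15 + 2*7 = 29.
Check via chi: chi = 15*1 + 7*0 - (15+7-1)*2 = -27 = 2 - k = -27. Consistent.

29


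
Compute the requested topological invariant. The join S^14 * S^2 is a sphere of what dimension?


Join of spheres: S^m * S^n = S^{m+n+1}.
dim = 14 + 2 + 1 = 17

17


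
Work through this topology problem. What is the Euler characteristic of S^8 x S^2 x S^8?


chi is multiplicative: chi(X x Y) = chi(X) chi(Y).
Each even-dim sphere has chi = 2. There are 3 factors.
chi = 2^3 = 8

8


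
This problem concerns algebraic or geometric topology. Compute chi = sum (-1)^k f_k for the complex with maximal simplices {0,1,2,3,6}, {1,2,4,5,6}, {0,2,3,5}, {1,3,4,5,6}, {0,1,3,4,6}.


Enumerate all faces; f-vector: f_0=7, f_1=21, f_2=30, f_3=18, f_4=4.
chi = sum (-1)^k f_k = 2

2


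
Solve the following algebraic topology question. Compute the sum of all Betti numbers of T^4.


b_k(T^4) = C(4,k), so the sum over k is sum_k C(4,k) = 2^4.
Total = 2^4 = 16

16


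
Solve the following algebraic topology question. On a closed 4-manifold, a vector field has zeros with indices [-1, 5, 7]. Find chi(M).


Poincare-Hopf: chi(M) = sum of indices of zeros.
chi = (-1) + (5) + (7) = 11

11


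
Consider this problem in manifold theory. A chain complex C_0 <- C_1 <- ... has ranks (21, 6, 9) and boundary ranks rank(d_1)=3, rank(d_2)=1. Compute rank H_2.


rank H_k = rank(ker d_k) - rank(im d_{k+1}).
rank(ker d_2) = rank(C_2) - rank(d_2) = 9 - 1 = 8.
rank(im d_{2+1}) = 0.
rank H_2 = 8 - 0 = 8

8


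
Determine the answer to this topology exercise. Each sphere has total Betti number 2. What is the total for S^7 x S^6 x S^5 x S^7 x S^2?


Total Betti number is multiplicative under products.
Each S^d (d>=1) has total Betti number 2.
There are 5 sphere factors.
Total = 2^5 = 32

32


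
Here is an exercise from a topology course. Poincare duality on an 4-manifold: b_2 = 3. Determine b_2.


Poincare duality for closed orientable n-manifolds: b_k = b_{n-k}.
Here n = 4, so b_2 = b_2 = 3

3


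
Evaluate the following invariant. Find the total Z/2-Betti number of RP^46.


H^k(RP^46; Z/2) = Z/2 for each 0 <= k <= 46.
Total dimension = 46 + 1 = 47

47


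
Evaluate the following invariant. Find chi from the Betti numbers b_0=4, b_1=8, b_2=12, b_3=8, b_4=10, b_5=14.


chi = sum_k (-1)^k b_k.
= (4) + (-8) + (12) + (-8) + (10) + (-14)
= -4

-4


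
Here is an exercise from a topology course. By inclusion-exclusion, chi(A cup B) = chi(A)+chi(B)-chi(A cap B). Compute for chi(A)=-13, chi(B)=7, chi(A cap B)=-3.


chi(A cup B) = chi(A) + chi(B) - chi(A cap B)
= -13 + (7) - (-3)
= -3

-3


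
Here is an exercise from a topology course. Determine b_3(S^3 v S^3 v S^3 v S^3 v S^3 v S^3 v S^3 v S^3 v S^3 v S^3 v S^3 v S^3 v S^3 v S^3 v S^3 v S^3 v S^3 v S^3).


For a wedge of spheres, H_k (k>0) is free on one generator per sphere of dimension k.
Spheres of dimension 3: count = 18.
b_3 = 18

18


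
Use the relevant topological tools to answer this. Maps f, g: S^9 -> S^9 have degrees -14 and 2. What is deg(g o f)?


Degree is multiplicative under composition: deg(g o f) = deg(g) * deg(f).
= 2 * -14 = -28

-28


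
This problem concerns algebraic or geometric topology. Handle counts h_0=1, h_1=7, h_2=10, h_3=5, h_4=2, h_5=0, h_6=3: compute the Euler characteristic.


Handles of index k contribute (-1)^k to chi (same as CW cells).
chi = (1) + (-7) + (10) + (-5) + (2) + (0) + (3) = 4

4


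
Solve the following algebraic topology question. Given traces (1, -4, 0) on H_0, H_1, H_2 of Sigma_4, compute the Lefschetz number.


L(f) = tr(f_0*) - tr(f_1*) + tr(f_2*).
= 1 - (-4) + (0)
= 5

5


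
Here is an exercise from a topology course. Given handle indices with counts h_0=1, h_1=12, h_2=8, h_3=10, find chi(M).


Handles of index k contribute (-1)^k to chi (same as CW cells).
chi = (1) + (-12) + (8) + (-10) = -13

-13


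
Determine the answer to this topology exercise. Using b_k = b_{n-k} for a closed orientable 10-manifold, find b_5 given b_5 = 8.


Poincare duality for closed orientable n-manifolds: b_k = b_{n-k}.
Here n = 10, so b_5 = b_5 = 8

8


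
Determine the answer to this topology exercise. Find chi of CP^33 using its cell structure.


CP^33 has one cell in each even dimension 0, 2, ..., 2*33 (33+1 cells total).
All cells are even-dimensional, so chi = number of cells.
chi = 33 + 1 = 34

34


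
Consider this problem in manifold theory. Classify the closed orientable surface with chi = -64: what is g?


chi = 2 - 2g for closed orientable surfaces.
-64 = 2 - 2g
2g = 2 - (-64) = 66
g = 33

33


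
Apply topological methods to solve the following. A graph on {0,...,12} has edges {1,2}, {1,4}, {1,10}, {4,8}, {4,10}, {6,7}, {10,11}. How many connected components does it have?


Run DFS/union-find over 13 vertices.
V = 13, E = 7.
Number of components = 7

7


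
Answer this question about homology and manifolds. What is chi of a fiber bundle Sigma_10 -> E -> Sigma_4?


For a fiber bundle F -> E -> B (with CW structure): chi(E) = chi(B) * chi(F).
chi(Sigma_4) = -6, chi(Sigma_10) = -18.
chi(E) = (-6) * (-18) = 108

108


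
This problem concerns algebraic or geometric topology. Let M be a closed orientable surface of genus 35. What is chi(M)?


For a closed orientable surface of genus g: chi = 2 - 2g.
Here g = 35.
chi = 2 - 2*35 = 2 - 70 = -68

-68


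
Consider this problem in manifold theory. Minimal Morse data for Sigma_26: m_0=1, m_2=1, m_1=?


A perfect Morse function has m_k = b_k.
For Sigma_26: b_0=1, b_1=2g=52, b_2=1.
Saddles m_1 = 2g = 52

52


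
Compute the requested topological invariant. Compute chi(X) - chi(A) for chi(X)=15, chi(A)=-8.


Relative Euler characteristic: chi(X, A) = chi(X) - chi(A).
= 15 - (-8) = 23

23


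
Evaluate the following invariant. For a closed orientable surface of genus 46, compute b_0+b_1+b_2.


For Sigma_46: b_0 = 1, b_1 = 2g = 92, b_2 = 1.
Total = 1 + 92 + 1 = 94

94


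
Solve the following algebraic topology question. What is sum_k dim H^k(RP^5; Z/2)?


H^k(RP^5; Z/2) = Z/2 for each 0 <= k <= 5.
Total dimension = 5 + 1 = 6

6


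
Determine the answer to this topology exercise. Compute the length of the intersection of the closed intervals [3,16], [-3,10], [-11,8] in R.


Intersection = [max(a_i), min(b_i)] = [3, 8].
Length = 8 - 3 = 5

5


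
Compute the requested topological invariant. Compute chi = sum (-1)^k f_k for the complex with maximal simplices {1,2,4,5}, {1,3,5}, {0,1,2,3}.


Enumerate all faces; f-vector: f_0=6, f_1=12, f_2=9, f_3=2.
chi = sum (-1)^k f_k = 1

1


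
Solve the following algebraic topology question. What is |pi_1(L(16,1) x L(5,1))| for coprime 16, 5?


pi_1(X x Y) = pi_1(X) x pi_1(Y).
pi_1(L(16,1)) = Z/16, pi_1(L(5,1)) = Z/5.
|Z/16 x Z/5| = 16 * 5 = 80

80


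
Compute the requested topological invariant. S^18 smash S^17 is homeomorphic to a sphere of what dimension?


S^m ^ S^n = S^{m+n}.
k = 18 + 17 = 35

35


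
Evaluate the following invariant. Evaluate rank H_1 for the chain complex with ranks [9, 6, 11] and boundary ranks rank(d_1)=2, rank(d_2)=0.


rank H_k = rank(ker d_k) - rank(im d_{k+1}).
rank(ker d_1) = rank(C_1) - rank(d_1) = 6 - 2 = 4.
rank(im d_{1+1}) = 0.
rank H_1 = 4 - 0 = 4

4


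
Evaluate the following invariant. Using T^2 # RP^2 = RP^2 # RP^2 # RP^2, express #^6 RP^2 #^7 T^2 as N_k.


Since a >= 1, the sum is non-orientable; each T^2 can be replaced by RP^2 # RP^2 (since T^2#RP^2 = 3RP^2).
Total crosscaps k = 6 + 2*7 = 20.
Check via chi: chi = 6*1 + 7*0 - (6+7-1)*2 = -18 = 2 - k = -18. Consistent.

20


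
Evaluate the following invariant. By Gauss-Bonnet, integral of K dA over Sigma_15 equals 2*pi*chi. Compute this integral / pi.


Gauss-Bonnet: integral K dA = 2*pi*chi(M).
chi(Sigma_15) = 2 - 2*15 = -28.
(integral K dA)/pi = 2*chi = 2*(-28) = -56

-56


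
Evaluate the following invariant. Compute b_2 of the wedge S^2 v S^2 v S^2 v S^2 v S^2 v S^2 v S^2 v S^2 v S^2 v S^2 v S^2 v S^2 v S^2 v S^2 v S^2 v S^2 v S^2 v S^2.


For a wedge of spheres, H_k (k>0) is free on one generator per sphere of dimension k.
Spheres of dimension 2: count = 18.
b_2 = 18

18


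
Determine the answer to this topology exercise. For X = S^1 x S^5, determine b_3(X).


Each S^d has Poincare polynomial 1 + t^d.
The product S^1 x S^5 has Poincare polynomial prod(1+t^d_i).
Expanding: b_0=1, b_1=1, b_5=1, b_6=1.
b_3 = 0

0


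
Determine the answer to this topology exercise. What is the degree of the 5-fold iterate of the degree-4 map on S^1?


deg(f) = 4. Degree is multiplicative: deg(f^5) = (deg f)^5.
deg(f^5) = (4)^5 = 1024

1024


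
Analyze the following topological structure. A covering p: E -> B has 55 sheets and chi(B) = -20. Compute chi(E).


For a finite covering: chi(E) = (number of sheets) * chi(B).
chi(E) = 55 * (-20) = -1100

-1100


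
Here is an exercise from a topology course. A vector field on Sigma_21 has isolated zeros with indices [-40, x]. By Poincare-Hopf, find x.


Poincare-Hopf: sum of indices = chi(M).
chi(Sigma_21) = 2 - 2*21 = -40.
Sum of known indices = -40.
x = chi - (sum known) = -40 - (-40) = 0

0


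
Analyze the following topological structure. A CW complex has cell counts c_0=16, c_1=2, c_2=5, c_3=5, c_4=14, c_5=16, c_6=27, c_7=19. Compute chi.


chi = sum_k (-1)^k c_k.
= (-1)^0*16 + (-1)^1*2 + (-1)^2*5 + (-1)^3*5 + (-1)^4*14 + (-1)^5*16 + (-1)^6*27 + (-1)^7*19
= (16) + (-2) + (5) + (-5) + (14) + (-16) + (27) + (-19)
= 20

20


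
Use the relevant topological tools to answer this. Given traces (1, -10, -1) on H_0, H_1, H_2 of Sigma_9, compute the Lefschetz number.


L(f) = tr(f_0*) - tr(f_1*) + tr(f_2*).
= 1 - (-10) + (-1)
= 10

10


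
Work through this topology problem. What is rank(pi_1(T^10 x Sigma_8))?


pi_1(A x B) = pi_1(A) x pi_1(B); rank of abelianization = b_1.
b_1(T^10) = 10, b_1(Sigma_8) = 2*8 = 16.
b_1(product) = 10 + 16 = 26

26


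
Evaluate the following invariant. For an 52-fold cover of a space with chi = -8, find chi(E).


For a finite covering: chi(E) = (number of sheets) * chi(B).
chi(E) = 52 * (-8) = -416

-416


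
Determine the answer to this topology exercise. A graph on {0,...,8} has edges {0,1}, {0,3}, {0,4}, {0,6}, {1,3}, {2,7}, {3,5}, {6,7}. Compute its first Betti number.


b_1 = E - V + (number of components).
E = 8, V = 9, components = 2.
b_1 = 8 - 9 + 2 = 1

1


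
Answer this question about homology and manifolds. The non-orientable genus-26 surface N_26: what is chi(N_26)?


For a non-orientable closed surface with k crosscaps: chi = 2 - k.
Here k = 26.
chi = 2 - 26 = -24

-24


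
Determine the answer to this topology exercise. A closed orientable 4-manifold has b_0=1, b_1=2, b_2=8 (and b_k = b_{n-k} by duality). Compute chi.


By Poincare duality b_k = b_{4-k}, so full Betti numbers: b_0=1, b_1=2, b_2=8, b_3=2, b_4=1.
chi = sum (-1)^k b_k = 6

6


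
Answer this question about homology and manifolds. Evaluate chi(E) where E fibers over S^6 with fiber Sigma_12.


chi(S^6) = 2 (n even), chi(Sigma_12) = 2 - 2*12 = -22.
chi(E) = 2 * (-22) = -44

-44


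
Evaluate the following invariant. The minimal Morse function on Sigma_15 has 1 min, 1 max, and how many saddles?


A perfect Morse function has m_k = b_k.
For Sigma_15: b_0=1, b_1=2g=30, b_2=1.
Saddles m_1 = 2g = 30

30


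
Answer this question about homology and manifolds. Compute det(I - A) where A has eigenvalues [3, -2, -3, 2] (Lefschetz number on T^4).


For a torus self-map: L(f) = det(I - A) where A acts on H_1.
L(f) = (1-3) * (1--2) * (1--3) * (1-2) = -2 * 3 * 4 * -1 = 24

24


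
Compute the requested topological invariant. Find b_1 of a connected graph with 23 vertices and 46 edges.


For a connected graph: rank(pi_1) = b_1 = E - V + 1 = 1 - chi.
chi = V - E = 23 - 46 = -23.
rank = 1 - (-23) = 46 - 23 + 1 = 24

24


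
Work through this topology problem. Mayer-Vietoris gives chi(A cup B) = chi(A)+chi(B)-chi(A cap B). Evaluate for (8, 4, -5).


chi(A cup B) = chi(A) + chi(B) - chi(A cap B)
= 8 + (4) - (-5)
= 17

17


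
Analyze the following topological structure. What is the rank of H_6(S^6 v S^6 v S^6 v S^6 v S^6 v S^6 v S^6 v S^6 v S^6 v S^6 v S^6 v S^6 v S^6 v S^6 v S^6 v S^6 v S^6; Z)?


For a wedge of spheres, H_k (k>0) is free on one generator per sphere of dimension k.
Spheres of dimension 6: count = 17.
b_6 = 17

17


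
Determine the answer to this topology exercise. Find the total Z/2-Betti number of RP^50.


H^k(RP^50; Z/2) = Z/2 for each 0 <= k <= 50.
Total dimension = 50 + 1 = 51

51


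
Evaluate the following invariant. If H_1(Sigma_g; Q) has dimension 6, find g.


For a closed orientable surface: b_1 = 2g.
6 = 2g
g = 6 / 2 = 3

3


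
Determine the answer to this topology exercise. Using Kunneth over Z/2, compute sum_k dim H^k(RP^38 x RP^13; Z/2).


dim H^*(RP^n; Z/2) = n+1 (one Z/2 in each degree 0..n).
Total Betti number is multiplicative.
Total = (38+1) * (13+1) = 39 * 14 = 546

546


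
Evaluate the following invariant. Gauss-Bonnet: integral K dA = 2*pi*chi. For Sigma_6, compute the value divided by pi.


Gauss-Bonnet: integral K dA = 2*pi*chi(M).
chi(Sigma_6) = 2 - 2*6 = -10.
(integral K dA)/pi = 2*chi = 2*(-10) = -20

-20


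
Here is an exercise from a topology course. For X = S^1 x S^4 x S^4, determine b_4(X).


Each S^d has Poincare polynomial 1 + t^d.
The product S^1 x S^4 x S^4 has Poincare polynomial prod(1+t^d_i).
Expanding: b_0=1, b_1=1, b_4=2, b_5=2, b_8=1, b_9=1.
b_4 = 2

2


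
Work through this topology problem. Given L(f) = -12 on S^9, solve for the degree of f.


L(f) = 1 + (-1)^9 deg(f) on S^9.
-12 = 1 + (-1)^9 * deg(f)
(-1)^9 * deg(f) = -13
deg(f) = 13

13


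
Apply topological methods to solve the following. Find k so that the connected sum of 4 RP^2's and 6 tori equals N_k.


Since a >= 1, the sum is non-orientable; each T^2 can be replaced by RP^2 # RP^2 (since T^2#RP^2 = 3RP^2).
Total crosscaps k = 4 + 2*6 = 16.
Check via chi: chi = 4*1 + 6*0 - (4+6-1)*2 = -14 = 2 - k = -14. Consistent.

16


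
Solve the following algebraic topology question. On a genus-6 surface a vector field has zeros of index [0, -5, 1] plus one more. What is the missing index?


Poincare-Hopf: sum of indices = chi(M).
chi(Sigma_6) = 2 - 2*6 = -10.
Sum of known indices = -4.
x = chi - (sum known) = -10 - (-4) = -6

-6


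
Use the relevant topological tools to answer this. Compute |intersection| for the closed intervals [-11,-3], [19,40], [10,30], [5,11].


Intersection = [max(a_i), min(b_i)] = [19, -3].
Since 19 > -3, the intersection is empty.
Length = 0

0


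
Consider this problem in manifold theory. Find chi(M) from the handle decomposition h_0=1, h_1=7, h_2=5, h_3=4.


Handles of index k contribute (-1)^k to chi (same as CW cells).
chi = (1) + (-7) + (5) + (-4) = -5

-5


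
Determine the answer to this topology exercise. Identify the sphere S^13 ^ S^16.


S^m ^ S^n = S^{m+n}.
k = 13 + 16 = 29

29


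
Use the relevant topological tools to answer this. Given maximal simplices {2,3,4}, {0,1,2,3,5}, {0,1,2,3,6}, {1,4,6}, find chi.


Enumerate all faces; f-vector: f_0=7, f_1=18, f_2=18, f_3=9, f_4=2.
chi = sum (-1)^k f_k = 0

0


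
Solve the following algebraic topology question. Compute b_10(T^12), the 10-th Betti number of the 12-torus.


By the Kunneth formula, b_k(T^n) = C(n,k).
b_10(T^12) = C(12,10).
C(12,10) = 12!/(10!*2!) = 66

66


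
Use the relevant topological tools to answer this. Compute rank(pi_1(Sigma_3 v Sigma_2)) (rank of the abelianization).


For a wedge: H_1(A v B) = H_1(A) + H_1(B).
b_1(Sigma_3) = 6, b_1(Sigma_2) = 4.
b_1 = 6 + 4 = 10

10


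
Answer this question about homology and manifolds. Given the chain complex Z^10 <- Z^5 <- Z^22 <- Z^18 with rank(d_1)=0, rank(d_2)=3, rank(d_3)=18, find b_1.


rank H_k = rank(ker d_k) - rank(im d_{k+1}).
rank(ker d_1) = rank(C_1) - rank(d_1) = 5 - 0 = 5.
rank(im d_{1+1}) = 3.
rank H_1 = 5 - 3 = 2

2


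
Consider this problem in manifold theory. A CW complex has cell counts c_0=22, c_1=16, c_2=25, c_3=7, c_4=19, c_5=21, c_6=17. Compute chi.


chi = sum_k (-1)^k c_k.
= (-1)^0*22 + (-1)^1*16 + (-1)^2*25 + (-1)^3*7 + (-1)^4*19 + (-1)^5*21 + (-1)^6*17
= (22) + (-16) + (25) + (-7) + (19) + (-21) + (17)
= 39

39


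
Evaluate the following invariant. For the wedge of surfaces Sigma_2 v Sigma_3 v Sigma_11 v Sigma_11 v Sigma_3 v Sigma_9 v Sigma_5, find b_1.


For a wedge X v Y: reduced H_k(X v Y) = H_k(X) + H_k(Y).
Each Sigma_g contributes b_1 = 2g.
b_1 = 4 + 6 + 22 + 22 + 6 + 18 + 10 = 88

88


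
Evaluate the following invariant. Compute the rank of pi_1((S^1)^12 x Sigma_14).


pi_1(A x B) = pi_1(A) x pi_1(B); rank of abelianization = b_1.
b_1(T^12) = 12, b_1(Sigma_14) = 2*14 = 28.
b_1(product) = 12 + 28 = 40

40


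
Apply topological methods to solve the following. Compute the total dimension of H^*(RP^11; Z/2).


H^k(RP^11; Z/2) = Z/2 for each 0 <= k <= 11.
Total dimension = 11 + 1 = 12

12


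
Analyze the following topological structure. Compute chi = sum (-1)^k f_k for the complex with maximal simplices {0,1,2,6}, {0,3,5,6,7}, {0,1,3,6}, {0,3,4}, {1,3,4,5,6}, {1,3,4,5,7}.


Enumerate all faces; f-vector: f_0=8, f_1=24, f_2=30, f_3=16, f_4=3.
chi = sum (-1)^k f_k = 1

1


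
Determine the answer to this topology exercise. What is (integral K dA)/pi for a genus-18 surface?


Gauss-Bonnet: integral K dA = 2*pi*chi(M).
chi(Sigma_18) = 2 - 2*18 = -34.
(integral K dA)/pi = 2*chi = 2*(-34) = -68

-68


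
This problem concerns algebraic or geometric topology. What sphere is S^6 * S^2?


Join of spheres: S^m * S^n = S^{m+n+1}.
dim = 6 + 2 + 1 = 9

9


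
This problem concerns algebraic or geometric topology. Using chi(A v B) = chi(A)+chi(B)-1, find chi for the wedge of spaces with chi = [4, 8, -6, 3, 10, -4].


chi(A v B) = chi(A) + chi(B) - 1 (one point identified).
For 6 spaces: chi = (sum chi_i) - (6 - 1).
sum = 15; chi = 15 - 5 = 10

10


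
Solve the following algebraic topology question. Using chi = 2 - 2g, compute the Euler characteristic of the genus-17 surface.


For a closed orientable surface of genus g: chi = 2 - 2g.
Here g = 17.
chi = 2 - 2*17 = 2 - 34 = -32

-32


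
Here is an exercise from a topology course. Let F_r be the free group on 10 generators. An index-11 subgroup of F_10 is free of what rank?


Nielsen-Schreier: an index-n subgroup of F_r is free of rank 1 + n(r-1).
Equivalently: chi(cover) = n*chi(base); chi(vee_r S^1) = 1 - 10 = -9.
chi(E) = 11*(-9) = -99; rank = 1 - chi(E) = 1 - (-99) = 100.
rank = 1 + 11*(10-1) = 1 + 99 = 100

100


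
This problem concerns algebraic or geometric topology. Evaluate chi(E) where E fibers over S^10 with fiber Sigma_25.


chi(S^10) = 2 (n even), chi(Sigma_25) = 2 - 2*25 = -48.
chi(E) = 2 * (-48) = -96

-96


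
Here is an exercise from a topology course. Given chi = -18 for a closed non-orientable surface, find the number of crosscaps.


chi = 2 - k for closed non-orientable surfaces with k crosscaps.
-18 = 2 - k
k = 2 - (-18) = 20

20


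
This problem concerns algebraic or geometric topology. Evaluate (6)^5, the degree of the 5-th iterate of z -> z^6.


deg(f) = 6. Degree is multiplicative: deg(f^5) = (deg f)^5.
deg(f^5) = (6)^5 = 7776

7776


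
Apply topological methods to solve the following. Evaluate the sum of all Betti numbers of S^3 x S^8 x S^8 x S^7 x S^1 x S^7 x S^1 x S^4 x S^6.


Total Betti number is multiplicative under products.
Each S^d (d>=1) has total Betti number 2.
There are 9 sphere factors.
Total = 2^9 = 512

512


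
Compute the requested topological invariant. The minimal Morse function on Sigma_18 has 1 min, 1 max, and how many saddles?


A perfect Morse function has m_k = b_k.
For Sigma_18: b_0=1, b_1=2g=36, b_2=1.
Saddles m_1 = 2g = 36

36


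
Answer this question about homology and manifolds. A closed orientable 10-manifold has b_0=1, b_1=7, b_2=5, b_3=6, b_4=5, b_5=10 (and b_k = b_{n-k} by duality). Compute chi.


By Poincare duality b_k = b_{10-k}, so full Betti numbers: b_0=1, b_1=7, b_2=5, b_3=6, b_4=5, b_5=10, b_6=5, b_7=6, b_8=5, b_9=7, b_10=1.
chi = sum (-1)^k b_k = -14

-14


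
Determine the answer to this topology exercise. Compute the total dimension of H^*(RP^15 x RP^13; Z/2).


dim H^*(RP^n; Z/2) = n+1 (one Z/2 in each degree 0..n).
Total Betti number is multiplicative.
Total = (15+1) * (13+1) = 16 * 14 = 224

224


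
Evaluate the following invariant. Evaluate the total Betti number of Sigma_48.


For Sigma_48: b_0 = 1, b_1 = 2g = 96, b_2 = 1.
Total = 1 + 96 + 1 = 98

98


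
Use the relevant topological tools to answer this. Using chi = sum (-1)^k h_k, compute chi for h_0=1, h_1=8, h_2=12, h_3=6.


Handles of index k contribute (-1)^k to chi (same as CW cells).
chi = (1) + (-8) + (12) + (-6) = -1

-1


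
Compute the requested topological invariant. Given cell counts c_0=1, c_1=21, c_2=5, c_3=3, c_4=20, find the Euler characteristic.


chi = sum_k (-1)^k c_k.
= (-1)^0*1 + (-1)^1*21 + (-1)^2*5 + (-1)^3*3 + (-1)^4*20
= (1) + (-21) + (5) + (-3) + (20)
= 2

2


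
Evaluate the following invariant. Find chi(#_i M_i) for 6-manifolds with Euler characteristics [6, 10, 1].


For n-manifolds: chi(A#B) = chi(A) + chi(B) - chi(S^6).
chi(S^6) = 1 + (-1)^6 = 2.
chi(#) = (sum chi_i) - (3-1)*chi(S^6) = 17 - 2*2 = 13

13


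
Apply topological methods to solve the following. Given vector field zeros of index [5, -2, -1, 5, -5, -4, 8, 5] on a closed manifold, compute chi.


Poincare-Hopf: chi(M) = sum of indices of zeros.
chi = (5) + (-2) + (-1) + (5) + (-5) + (-4) + (8) + (5) = 11

11


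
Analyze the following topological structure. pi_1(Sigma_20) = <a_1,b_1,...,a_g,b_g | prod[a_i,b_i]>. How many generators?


Standard presentation: pi_1(Sigma_g) = <a_1,b_1,...,a_g,b_g | [a_1,b_1]...[a_g,b_g] = 1>.
Number of generators = 2g = 2*20 = 40

40


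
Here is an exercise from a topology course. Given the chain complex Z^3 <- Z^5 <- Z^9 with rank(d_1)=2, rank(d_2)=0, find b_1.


rank H_k = rank(ker d_k) - rank(im d_{k+1}).
rank(ker d_1) = rank(C_1) - rank(d_1) = 5 - 2 = 3.
rank(im d_{1+1}) = 0.
rank H_1 = 3 - 0 = 3

3


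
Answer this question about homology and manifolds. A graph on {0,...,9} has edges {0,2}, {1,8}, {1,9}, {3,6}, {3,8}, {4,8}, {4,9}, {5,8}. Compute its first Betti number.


b_1 = E - V + (number of components).
E = 8, V = 10, components = 3.
b_1 = 8 - 10 + 3 = 1

1


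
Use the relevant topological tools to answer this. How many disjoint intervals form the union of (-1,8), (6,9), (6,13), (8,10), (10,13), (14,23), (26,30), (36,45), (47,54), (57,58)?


Sort and merge overlapping open intervals.
Merged: (-1,13), (14,23), (26,30), (36,45), (47,54), (57,58).
Number of components = 6

6
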